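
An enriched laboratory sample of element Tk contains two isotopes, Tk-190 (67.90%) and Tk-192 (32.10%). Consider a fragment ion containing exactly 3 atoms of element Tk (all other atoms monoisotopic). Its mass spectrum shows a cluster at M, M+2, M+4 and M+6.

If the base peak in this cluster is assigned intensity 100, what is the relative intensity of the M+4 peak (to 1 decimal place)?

Binomial terms of (0.6790 + 0.3210)^3: M 0.3130, M+2 0.4440, M+4 0.2099, M+6 0.0331 → M+2 is the base peak.
P(M+2) = C(3,1) × 0.6790^2 × 0.3210^1 = 3 × 0.461041 × 0.3210 = 0.443982 (base)
P(M+4) = C(3,2) × 0.6790^1 × 0.3210^2 = 3 × 0.6790 × 0.103041 = 0.209895
Relative intensity = 0.209895 / 0.443982 × 100 = 47.3

47.3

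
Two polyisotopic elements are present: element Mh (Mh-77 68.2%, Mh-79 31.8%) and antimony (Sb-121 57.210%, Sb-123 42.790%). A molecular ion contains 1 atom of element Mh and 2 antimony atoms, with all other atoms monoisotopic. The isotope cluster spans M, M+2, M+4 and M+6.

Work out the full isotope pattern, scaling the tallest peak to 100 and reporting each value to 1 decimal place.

Element Mh pattern (n=1): 0.6820 : 0.3180
Antimony pattern (n=2): 0.32729841 : 0.48960318 : 0.18309841
Convolve the two distributions (both contribute in 2-u steps):
  M: 0.6820×0.32729841 = 0.223218
  M+2: 0.6820×0.48960318 + 0.3180×0.32729841 = 0.437990
  M+4: 0.6820×0.18309841 + 0.3180×0.48960318 = 0.280567
  M+6: 0.3180×0.18309841 = 0.058225
Scale to base peak (0.437990) = 100: 51.0 : 100.0 : 64.1 : 13.3

51.0 : 100.0 : 64.1 : 13.3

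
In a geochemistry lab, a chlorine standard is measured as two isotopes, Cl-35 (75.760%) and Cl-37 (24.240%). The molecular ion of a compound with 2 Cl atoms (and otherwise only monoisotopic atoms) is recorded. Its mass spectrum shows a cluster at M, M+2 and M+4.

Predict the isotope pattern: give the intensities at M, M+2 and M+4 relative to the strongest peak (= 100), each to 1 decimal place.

The 2 Cl atoms are independent, so intensities follow the terms of (0.75760 + 0.24240)^2.
P(M) = 0.75760^2 = 0.573958
P(M+2) = 2 × 0.75760^1 × 0.24240^1 = 0.367284
P(M+4) = 0.24240^2 = 0.058758
The M peak is largest (0.573958); scaling to 100 gives 100.0 : 64.0 : 10.2.

100.0 : 64.0 : 10.2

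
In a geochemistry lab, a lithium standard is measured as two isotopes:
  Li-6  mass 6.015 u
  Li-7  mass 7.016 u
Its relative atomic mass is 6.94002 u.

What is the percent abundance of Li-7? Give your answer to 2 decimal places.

92.41%

With x = fraction of Li-6 (so Li-7 is 1 − x):
6.015·x + 7.016·(1 − x) = 6.94002
(6.015 − 7.016)·x = 6.94002 − 7.016
x = -0.07598 / -1.001 = 0.07590 → 7.59% Li-6, 92.41% Li-7.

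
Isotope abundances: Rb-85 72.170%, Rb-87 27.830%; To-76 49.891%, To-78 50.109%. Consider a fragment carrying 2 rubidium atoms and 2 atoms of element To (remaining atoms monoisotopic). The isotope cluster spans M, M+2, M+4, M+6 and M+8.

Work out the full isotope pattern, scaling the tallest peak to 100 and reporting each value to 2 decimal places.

35.97 : 100.00 : 97.36 : 38.73 : 5.40

Rubidium pattern (n=2): 0.52085089 : 0.40169822 : 0.07745089
Element To pattern (n=2): 0.24891119 : 0.49999762 : 0.25109119
Convolve the two distributions (both contribute in 2-u steps):
  M: 0.52085089×0.24891119 = 0.129646
  M+2: 0.52085089×0.49999762 + 0.40169822×0.24891119 = 0.360411
  M+4: 0.52085089×0.25109119 + 0.40169822×0.49999762 + 0.07745089×0.24891119 = 0.350908
  M+6: 0.40169822×0.25109119 + 0.07745089×0.49999762 = 0.139588
  M+8: 0.07745089×0.25109119 = 0.019447
Scale to base peak (0.360411) = 100: 35.97 : 100.00 : 97.36 : 38.73 : 5.40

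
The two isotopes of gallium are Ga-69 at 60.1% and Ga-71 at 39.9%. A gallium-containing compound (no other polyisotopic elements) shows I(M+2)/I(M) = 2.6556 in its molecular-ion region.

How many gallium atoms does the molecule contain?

For n independent Ga atoms, I(M+2)/I(M) = n · (abundance Ga-71) / (abundance Ga-69) = n · 0.399/0.601.
n = 2.6556 × 0.601/0.399 = 4.00 ≈ 4

4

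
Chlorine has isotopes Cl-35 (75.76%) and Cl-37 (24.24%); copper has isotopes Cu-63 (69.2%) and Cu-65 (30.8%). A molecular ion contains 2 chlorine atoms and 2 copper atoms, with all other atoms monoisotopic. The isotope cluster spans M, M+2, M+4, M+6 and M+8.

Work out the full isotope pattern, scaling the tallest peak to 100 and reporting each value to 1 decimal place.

65.4 : 100.0 : 56.9 : 14.2 : 1.3

Chlorine pattern (n=2): 0.57395776 : 0.36728448 : 0.05875776
Copper pattern (n=2): 0.478864 : 0.426272 : 0.094864
Convolve the two distributions (both contribute in 2-u steps):
  M: 0.57395776×0.478864 = 0.274848
  M+2: 0.57395776×0.426272 + 0.36728448×0.478864 = 0.420541
  M+4: 0.57395776×0.094864 + 0.36728448×0.426272 + 0.05875776×0.478864 = 0.239148
  M+6: 0.36728448×0.094864 + 0.05875776×0.426272 = 0.059889
  M+8: 0.05875776×0.094864 = 0.005574
Scale to base peak (0.420541) = 100: 65.4 : 100.0 : 56.9 : 14.2 : 1.3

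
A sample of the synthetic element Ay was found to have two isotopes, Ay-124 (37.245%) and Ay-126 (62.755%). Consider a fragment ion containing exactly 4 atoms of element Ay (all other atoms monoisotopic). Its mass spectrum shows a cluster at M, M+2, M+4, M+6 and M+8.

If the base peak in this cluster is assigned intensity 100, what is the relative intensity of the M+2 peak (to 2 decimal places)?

(0.37245 + 0.62755)^4 gives M 0.0192, M+2 0.1297, M+4 0.3278, M+6 0.3682, M+8 0.1551; the largest is M+6.
P(M+6) = C(4,3) × 0.37245^1 × 0.62755^3 = 4 × 0.37245 × 0.24714112 = 0.368191 (base)
P(M+2) = C(4,1) × 0.37245^3 × 0.62755^1 = 4 × 0.05166589 × 0.62755 = 0.129692
Relative intensity = 0.129692 / 0.368191 × 100 = 35.22

35.22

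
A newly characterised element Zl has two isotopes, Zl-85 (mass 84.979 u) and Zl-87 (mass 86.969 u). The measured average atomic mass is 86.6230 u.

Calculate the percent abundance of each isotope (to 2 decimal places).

Zl-85: 17.39%, Zl-87: 82.61%

With x = fraction of Zl-85 (so Zl-87 is 1 − x):
84.979·x + 86.969·(1 − x) = 86.6230
(84.979 − 86.969)·x = 86.6230 − 86.969
x = -0.3460 / -1.990 = 0.17387 → 17.39% Zl-85, 82.61% Zl-87.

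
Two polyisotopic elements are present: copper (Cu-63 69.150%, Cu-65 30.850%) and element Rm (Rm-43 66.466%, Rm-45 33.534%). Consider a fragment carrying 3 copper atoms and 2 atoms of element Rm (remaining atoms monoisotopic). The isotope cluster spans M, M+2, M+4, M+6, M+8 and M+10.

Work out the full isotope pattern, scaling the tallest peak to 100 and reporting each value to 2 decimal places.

Copper pattern (n=3): 0.33065611 : 0.44254842 : 0.19743483 : 0.02936064
Element Rm pattern (n=2): 0.44177292 : 0.44577417 : 0.11245292
Convolve the two distributions (both contribute in 2-u steps):
  M: 0.33065611×0.44177292 = 0.146075
  M+2: 0.33065611×0.44577417 + 0.44254842×0.44177292 = 0.342904
  M+4: 0.33065611×0.11245292 + 0.44254842×0.44577417 + 0.19743483×0.44177292 = 0.321681
  M+6: 0.44254842×0.11245292 + 0.19743483×0.44577417 + 0.02936064×0.44177292 = 0.150748
  M+8: 0.19743483×0.11245292 + 0.02936064×0.44577417 = 0.035290
  M+10: 0.02936064×0.11245292 = 0.003302
Scale to base peak (0.342904) = 100: 42.60 : 100.00 : 93.81 : 43.96 : 10.29 : 0.96

42.60 : 100.00 : 93.81 : 43.96 : 10.29 : 0.96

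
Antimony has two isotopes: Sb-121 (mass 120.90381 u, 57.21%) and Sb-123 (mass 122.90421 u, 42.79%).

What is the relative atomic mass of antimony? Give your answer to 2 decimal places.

Average mass = Σ (abundance × isotope mass) = 0.5721 × 120.90381 + 0.4279 × 122.90421
= 69.169070 + 52.590711 = 121.759781 u

121.76 u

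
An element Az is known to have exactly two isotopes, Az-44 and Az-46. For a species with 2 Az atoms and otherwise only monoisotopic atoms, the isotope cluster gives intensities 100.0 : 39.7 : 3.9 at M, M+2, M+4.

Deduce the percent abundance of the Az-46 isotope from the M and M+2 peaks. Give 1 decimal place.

16.6%

If p is the fraction of Az that is Az-44, then I(M+2)/I(M) = [C(2,1)·p^1·(1−p)] / p^2 = 2·(1−p)/p = 39.7/100.0 = 0.3970
(1−p)/p = 0.3970/2 = 0.1985  ⇒  p = 1/(1 + 0.1985) = 0.8344
Az-44: 83.4%, Az-46: 16.6%.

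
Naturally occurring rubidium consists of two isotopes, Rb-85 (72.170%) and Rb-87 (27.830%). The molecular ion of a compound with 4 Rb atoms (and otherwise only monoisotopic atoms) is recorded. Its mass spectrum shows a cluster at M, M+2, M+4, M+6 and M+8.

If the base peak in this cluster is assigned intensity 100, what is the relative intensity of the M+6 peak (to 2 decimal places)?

Term probabilities: M 0.2713, M+2 0.4184, M+4 0.2420, M+6 0.0622, M+8 0.0060. Base peak = M+2.
P(M+2) = C(4,1) × 0.72170^3 × 0.27830^1 = 4 × 0.37589809 × 0.2783 = 0.418450 (base)
P(M+6) = C(4,3) × 0.72170^1 × 0.27830^3 = 4 × 0.7217 × 0.02155458 = 0.062224
Relative intensity = 0.062224 / 0.418450 × 100 = 14.87

14.87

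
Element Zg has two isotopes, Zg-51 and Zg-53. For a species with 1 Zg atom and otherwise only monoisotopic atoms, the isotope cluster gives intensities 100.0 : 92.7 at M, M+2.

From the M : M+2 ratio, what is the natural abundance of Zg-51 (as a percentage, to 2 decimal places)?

Write p for the Zg-51 fraction. I(M+2)/I(M) = [C(1,1)·p^0·(1−p)] / p^1 = 1·(1−p)/p = 92.7/100.0 = 0.9270
(1−p)/p = 0.9270/1 = 0.9270  ⇒  p = 1/(1 + 0.9270) = 0.5189
Zg-51: 51.89%, Zg-53: 48.11%.

51.89%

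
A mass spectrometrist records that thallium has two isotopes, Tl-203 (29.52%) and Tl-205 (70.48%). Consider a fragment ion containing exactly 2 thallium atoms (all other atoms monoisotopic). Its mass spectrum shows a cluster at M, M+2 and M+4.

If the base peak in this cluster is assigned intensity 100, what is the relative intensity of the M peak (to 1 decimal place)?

Binomial terms of (0.2952 + 0.7048)^2: M 0.0871, M+2 0.4161, M+4 0.4967 → M+4 is the base peak.
P(M+4) = C(2,2) × 0.2952^0 × 0.7048^2 = 1 × 1.0000 × 0.49674304 = 0.496743 (base)
P(M) = C(2,0) × 0.2952^2 × 0.7048^0 = 1 × 0.08714304 × 1.0000 = 0.087143
Relative intensity = 0.087143 / 0.496743 × 100 = 17.5

17.5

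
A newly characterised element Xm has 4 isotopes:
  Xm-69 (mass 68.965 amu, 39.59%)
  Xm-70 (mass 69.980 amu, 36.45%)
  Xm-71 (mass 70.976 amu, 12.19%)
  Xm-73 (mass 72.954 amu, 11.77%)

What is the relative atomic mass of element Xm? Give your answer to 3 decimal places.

70.050 amu

The abundance-weighted mean is 0.3959 × 68.965 + 0.3645 × 69.980 + 0.1219 × 70.976 + 0.1177 × 72.954
= 27.3032 + 25.5077 + 8.6520 + 8.5867 = 70.0496 amu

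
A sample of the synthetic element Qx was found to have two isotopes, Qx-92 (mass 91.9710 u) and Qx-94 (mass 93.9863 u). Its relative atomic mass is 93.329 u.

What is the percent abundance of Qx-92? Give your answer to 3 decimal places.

Let x be the fractional abundance of Qx-92; then Qx-94 has abundance 1 − x.
91.9710·x + 93.9863·(1 − x) = 93.329
(91.9710 − 93.9863)·x = 93.329 − 93.9863
x = -0.6573 / -2.0153 = 0.32615 → 32.615% Qx-92, 67.385% Qx-94.

32.615%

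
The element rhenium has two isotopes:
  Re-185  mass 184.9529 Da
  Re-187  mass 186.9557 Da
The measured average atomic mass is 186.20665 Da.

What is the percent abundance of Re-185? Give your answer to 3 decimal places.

37.400%

Writing the weighted mean with unknown fraction x of Re-185:
184.9529·x + 186.9557·(1 − x) = 186.20665
(184.9529 − 186.9557)·x = 186.20665 − 186.9557
x = -0.74905 / -2.0028 = 0.37400 → 37.400% Re-185, 62.600% Re-187.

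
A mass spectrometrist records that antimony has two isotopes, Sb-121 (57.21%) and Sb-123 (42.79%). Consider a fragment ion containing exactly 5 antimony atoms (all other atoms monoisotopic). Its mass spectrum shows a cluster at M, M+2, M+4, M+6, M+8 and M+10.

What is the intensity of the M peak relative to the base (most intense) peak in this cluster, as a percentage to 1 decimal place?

17.9%

Binomial terms of (0.5721 + 0.4279)^5: M 0.0613, M+2 0.2292, M+4 0.3428, M+6 0.2564, M+8 0.0959, M+10 0.0143 → M+4 is the base peak.
P(M+4) = C(5,2) × 0.5721^3 × 0.4279^2 = 10 × 0.18724742 × 0.18309841 = 0.342847 (base)
P(M) = C(5,0) × 0.5721^5 × 0.4279^0 = 1 × 0.06128578 × 1.0000 = 0.061286
Relative intensity = 0.061286 / 0.342847 × 100 = 17.9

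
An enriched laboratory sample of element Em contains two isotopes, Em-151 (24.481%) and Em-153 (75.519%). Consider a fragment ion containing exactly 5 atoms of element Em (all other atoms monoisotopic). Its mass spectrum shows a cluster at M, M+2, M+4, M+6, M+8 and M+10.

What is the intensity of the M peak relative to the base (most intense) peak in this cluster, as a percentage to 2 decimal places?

0.22%

Term probabilities: M 0.0009, M+2 0.0136, M+4 0.0837, M+6 0.2581, M+8 0.3981, M+10 0.2456. Base peak = M+8.
P(M+8) = C(5,4) × 0.24481^1 × 0.75519^4 = 5 × 0.24481 × 0.3252557 = 0.398129 (base)
P(M) = C(5,0) × 0.24481^5 × 0.75519^0 = 1 × 0.00087932 × 1.0000 = 0.000879
Relative intensity = 0.000879 / 0.398129 × 100 = 0.22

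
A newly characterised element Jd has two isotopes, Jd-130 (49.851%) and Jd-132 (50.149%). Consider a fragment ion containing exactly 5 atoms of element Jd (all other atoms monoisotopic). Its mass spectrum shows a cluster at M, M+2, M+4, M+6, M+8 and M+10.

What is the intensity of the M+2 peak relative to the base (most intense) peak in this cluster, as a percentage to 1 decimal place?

Binomial terms of (0.49851 + 0.50149)^5: M 0.0308, M+2 0.1549, M+4 0.3116, M+6 0.3134, M+8 0.1576, M+10 0.0317 → M+6 is the base peak.
P(M+6) = C(5,3) × 0.49851^2 × 0.50149^3 = 10 × 0.24851222 × 0.12612083 = 0.313426 (base)
P(M+2) = C(5,1) × 0.49851^4 × 0.50149^1 = 5 × 0.06175832 × 0.50149 = 0.154856
Relative intensity = 0.154856 / 0.313426 × 100 = 49.4

49.4%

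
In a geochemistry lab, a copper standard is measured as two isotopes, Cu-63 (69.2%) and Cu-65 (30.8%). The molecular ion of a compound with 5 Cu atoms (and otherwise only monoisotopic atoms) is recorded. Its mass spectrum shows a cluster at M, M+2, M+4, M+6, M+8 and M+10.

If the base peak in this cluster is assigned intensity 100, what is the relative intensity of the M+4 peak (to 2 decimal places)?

89.02

(0.692 + 0.308)^5 gives M 0.1587, M+2 0.3531, M+4 0.3144, M+6 0.1399, M+8 0.0311, M+10 0.0028; the largest is M+2.
P(M+2) = C(5,1) × 0.692^4 × 0.308^1 = 5 × 0.22931073 × 0.3080 = 0.353139 (base)
P(M+4) = C(5,2) × 0.692^3 × 0.308^2 = 10 × 0.33137389 × 0.094864 = 0.314355
Relative intensity = 0.314355 / 0.353139 × 100 = 89.02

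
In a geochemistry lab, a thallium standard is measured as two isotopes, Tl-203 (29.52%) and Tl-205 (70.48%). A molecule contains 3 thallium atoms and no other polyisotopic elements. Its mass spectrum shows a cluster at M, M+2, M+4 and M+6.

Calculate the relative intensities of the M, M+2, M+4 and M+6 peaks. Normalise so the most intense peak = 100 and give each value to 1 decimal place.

5.8 : 41.9 : 100.0 : 79.6

Each Tl atom is independently Tl-203 (p = 0.2952) or Tl-205 (q = 0.7048); the cluster is the binomial expansion (p + q)^3.
P(M) = 0.2952^3 = 0.025725
P(M+2) = 3 × 0.2952^2 × 0.7048^1 = 0.184255
P(M+4) = 3 × 0.2952^1 × 0.7048^2 = 0.439916
P(M+6) = 0.7048^3 = 0.350104
The M+4 peak is largest (0.439916); scaling to 100 gives 5.8 : 41.9 : 100.0 : 79.6.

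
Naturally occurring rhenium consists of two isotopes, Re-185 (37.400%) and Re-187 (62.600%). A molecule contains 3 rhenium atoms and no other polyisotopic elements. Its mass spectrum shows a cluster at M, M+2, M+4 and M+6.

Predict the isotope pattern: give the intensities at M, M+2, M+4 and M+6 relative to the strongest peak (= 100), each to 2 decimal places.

The 3 Re atoms are independent, so intensities follow the terms of (0.37400 + 0.62600)^3.
P(M) = 0.37400^3 = 0.052314
P(M+2) = 3 × 0.37400^2 × 0.62600^1 = 0.262687
P(M+4) = 3 × 0.37400^1 × 0.62600^2 = 0.439685
P(M+6) = 0.62600^3 = 0.245314
The M+4 peak is largest (0.439685); scaling to 100 gives 11.90 : 59.74 : 100.00 : 55.79.

11.90 : 59.74 : 100.00 : 55.79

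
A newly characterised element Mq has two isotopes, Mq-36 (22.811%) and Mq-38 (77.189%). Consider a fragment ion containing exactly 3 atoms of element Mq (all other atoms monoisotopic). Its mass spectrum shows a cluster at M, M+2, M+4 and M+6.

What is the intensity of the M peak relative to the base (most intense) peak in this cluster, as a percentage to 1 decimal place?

Term probabilities: M 0.0119, M+2 0.1205, M+4 0.4077, M+6 0.4599. Base peak = M+6.
P(M+6) = C(3,3) × 0.22811^0 × 0.77189^3 = 1 × 1.0000 × 0.459903 = 0.459903 (base)
P(M) = C(3,0) × 0.22811^3 × 0.77189^0 = 1 × 0.01186951 × 1.0000 = 0.011870
Relative intensity = 0.011870 / 0.459903 × 100 = 2.6

2.6%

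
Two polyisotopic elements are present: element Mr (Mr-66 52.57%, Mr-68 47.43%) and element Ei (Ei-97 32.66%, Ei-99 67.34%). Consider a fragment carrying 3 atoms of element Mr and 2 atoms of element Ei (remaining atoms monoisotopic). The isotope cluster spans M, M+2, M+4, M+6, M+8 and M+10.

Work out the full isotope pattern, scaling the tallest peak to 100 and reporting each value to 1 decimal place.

4.5 : 30.6 : 80.0 : 100.0 : 60.1 : 14.0

Element Mr pattern (n=3): 0.14528271 : 0.39323334 : 0.35478519 : 0.10669876
Element Ei pattern (n=2): 0.10666756 : 0.43986488 : 0.45346756
Convolve the two distributions (both contribute in 2-u steps):
  M: 0.14528271×0.10666756 = 0.015497
  M+2: 0.14528271×0.43986488 + 0.39323334×0.10666756 = 0.105850
  M+4: 0.14528271×0.45346756 + 0.39323334×0.43986488 + 0.35478519×0.10666756 = 0.276695
  M+6: 0.39323334×0.45346756 + 0.35478519×0.43986488 + 0.10669876×0.10666756 = 0.345757
  M+8: 0.35478519×0.45346756 + 0.10669876×0.43986488 = 0.207817
  M+10: 0.10669876×0.45346756 = 0.048384
Scale to base peak (0.345757) = 100: 4.5 : 30.6 : 80.0 : 100.0 : 60.1 : 14.0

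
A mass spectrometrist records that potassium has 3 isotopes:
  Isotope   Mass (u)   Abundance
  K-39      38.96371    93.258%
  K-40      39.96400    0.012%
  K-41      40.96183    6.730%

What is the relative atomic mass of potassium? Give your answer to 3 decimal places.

Weight each isotope mass by its fractional abundance: 0.93258 × 38.96371 + 0.00012 × 39.96400 + 0.06730 × 40.96183
= 36.336777 + 0.004796 + 2.756731 = 39.098304 u

39.098 u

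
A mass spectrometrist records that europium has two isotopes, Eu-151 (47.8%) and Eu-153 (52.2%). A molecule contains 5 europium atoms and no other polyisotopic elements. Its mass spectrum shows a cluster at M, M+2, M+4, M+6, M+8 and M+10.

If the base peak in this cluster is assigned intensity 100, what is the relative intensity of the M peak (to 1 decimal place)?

Binomial terms of (0.478 + 0.522)^5: M 0.0250, M+2 0.1363, M+4 0.2976, M+6 0.3250, M+8 0.1775, M+10 0.0388 → M+6 is the base peak.
P(M+6) = C(5,3) × 0.478^2 × 0.522^3 = 10 × 0.228484 × 0.14223665 = 0.324988 (base)
P(M) = C(5,0) × 0.478^5 × 0.522^0 = 1 × 0.02495396 × 1.0000 = 0.024954
Relative intensity = 0.024954 / 0.324988 × 100 = 7.7

7.7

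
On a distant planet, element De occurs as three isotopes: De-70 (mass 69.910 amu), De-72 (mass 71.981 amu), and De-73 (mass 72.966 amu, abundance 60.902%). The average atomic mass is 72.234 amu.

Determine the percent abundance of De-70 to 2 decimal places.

16.75%

The remaining 39.098% is split between De-70 (fraction x) and De-72 (fraction 0.39098 − x).
Substituting: 69.910x + 71.981(0.39098 − x) = 27.79624668
(69.910 − 71.981)x = -0.3468847  ⇒  x = 0.16750, y = 0.22348
De-70: 16.75%, De-72: 22.35%.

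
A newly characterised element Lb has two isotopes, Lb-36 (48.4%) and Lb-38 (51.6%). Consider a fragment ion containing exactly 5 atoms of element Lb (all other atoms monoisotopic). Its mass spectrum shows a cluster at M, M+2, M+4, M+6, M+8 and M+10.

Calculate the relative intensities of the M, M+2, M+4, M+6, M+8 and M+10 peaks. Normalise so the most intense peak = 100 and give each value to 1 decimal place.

Expanding (0.484 + 0.516)^5:
P(M) = 0.484^5 = 0.026560
P(M+2) = 5 × 0.484^4 × 0.516^1 = 0.141580
P(M+4) = 10 × 0.484^3 × 0.516^2 = 0.301881
P(M+6) = 10 × 0.484^2 × 0.516^3 = 0.321840
P(M+8) = 5 × 0.484^1 × 0.516^4 = 0.171559
P(M+10) = 0.516^5 = 0.036580
The M+6 peak is largest (0.321840); scaling to 100 gives 8.3 : 44.0 : 93.8 : 100.0 : 53.3 : 11.4.

8.3 : 44.0 : 93.8 : 100.0 : 53.3 : 11.4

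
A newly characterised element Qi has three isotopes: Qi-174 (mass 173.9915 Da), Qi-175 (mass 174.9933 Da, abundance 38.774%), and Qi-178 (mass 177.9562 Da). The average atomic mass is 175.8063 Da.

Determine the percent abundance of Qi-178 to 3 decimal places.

The remaining 61.226% is split between Qi-174 (fraction x) and Qi-178 (fraction 0.61226 − x).
Substituting: 173.9915x + 177.9562(0.61226 − x) = 107.954397858
(173.9915 − 177.9562)x = -1.001065154  ⇒  x = 0.25249, y = 0.35977
Qi-174: 25.249%, Qi-178: 35.977%.

35.977%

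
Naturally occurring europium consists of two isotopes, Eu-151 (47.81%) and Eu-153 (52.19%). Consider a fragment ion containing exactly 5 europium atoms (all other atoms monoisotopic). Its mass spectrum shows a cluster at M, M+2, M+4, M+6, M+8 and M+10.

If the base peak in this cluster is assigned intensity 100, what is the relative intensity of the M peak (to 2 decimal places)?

7.69

(0.4781 + 0.5219)^5 gives M 0.0250, M+2 0.1363, M+4 0.2977, M+6 0.3249, M+8 0.1774, M+10 0.0387; the largest is M+6.
P(M+6) = C(5,3) × 0.4781^2 × 0.5219^3 = 10 × 0.22857961 × 0.14215492 = 0.324937 (base)
P(M) = C(5,0) × 0.4781^5 × 0.5219^0 = 1 × 0.02498007 × 1.0000 = 0.024980
Relative intensity = 0.024980 / 0.324937 × 100 = 7.69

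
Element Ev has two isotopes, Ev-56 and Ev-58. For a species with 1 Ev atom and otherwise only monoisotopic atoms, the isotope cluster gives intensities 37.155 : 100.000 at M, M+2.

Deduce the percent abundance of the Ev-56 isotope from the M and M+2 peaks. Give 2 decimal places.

Write p for the Ev-56 fraction. I(M+2)/I(M) = [C(1,1)·p^0·(1−p)] / p^1 = 1·(1−p)/p = 100.000/37.155 = 2.6914
(1−p)/p = 2.6914/1 = 2.6914  ⇒  p = 1/(1 + 2.6914) = 0.2709
Ev-56: 27.09%, Ev-58: 72.91%.

27.09%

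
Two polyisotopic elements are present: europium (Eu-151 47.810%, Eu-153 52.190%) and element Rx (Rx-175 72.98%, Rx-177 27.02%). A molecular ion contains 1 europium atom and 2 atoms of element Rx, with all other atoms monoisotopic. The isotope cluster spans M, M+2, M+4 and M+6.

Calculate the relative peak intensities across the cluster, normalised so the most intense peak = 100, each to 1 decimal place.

Europium pattern (n=1): 0.4781 : 0.5219
Element Rx pattern (n=2): 0.53260804 : 0.39438392 : 0.07300804
Convolve the two distributions (both contribute in 2-u steps):
  M: 0.4781×0.53260804 = 0.254640
  M+2: 0.4781×0.39438392 + 0.5219×0.53260804 = 0.466523
  M+4: 0.4781×0.07300804 + 0.5219×0.39438392 = 0.240734
  M+6: 0.5219×0.07300804 = 0.038103
Scale to base peak (0.466523) = 100: 54.6 : 100.0 : 51.6 : 8.2

54.6 : 100.0 : 51.6 : 8.2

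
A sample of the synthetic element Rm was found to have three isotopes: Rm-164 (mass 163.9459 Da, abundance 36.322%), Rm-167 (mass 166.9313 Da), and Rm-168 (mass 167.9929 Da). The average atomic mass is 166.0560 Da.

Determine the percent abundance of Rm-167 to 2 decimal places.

43.99%

The remaining 63.678% is split between Rm-167 (fraction x) and Rm-168 (fraction 0.63678 − x).
Substituting: 166.9313x + 167.9929(0.63678 − x) = 106.507570202
(166.9313 − 167.9929)x = -0.46694866  ⇒  x = 0.43985, y = 0.19693
Rm-167: 43.99%, Rm-168: 19.69%.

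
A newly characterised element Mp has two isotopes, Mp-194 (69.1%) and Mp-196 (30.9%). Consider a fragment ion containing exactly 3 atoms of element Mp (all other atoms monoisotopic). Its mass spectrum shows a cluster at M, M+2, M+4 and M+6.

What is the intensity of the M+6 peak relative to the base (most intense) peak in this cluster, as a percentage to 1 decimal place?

6.7%

Binomial terms of (0.691 + 0.309)^3: M 0.3299, M+2 0.4426, M+4 0.1979, M+6 0.0295 → M+2 is the base peak.
P(M+2) = C(3,1) × 0.691^2 × 0.309^1 = 3 × 0.477481 × 0.3090 = 0.442625 (base)
P(M+6) = C(3,3) × 0.691^0 × 0.309^3 = 1 × 1.0000 × 0.02950363 = 0.029504
Relative intensity = 0.029504 / 0.442625 × 100 = 6.7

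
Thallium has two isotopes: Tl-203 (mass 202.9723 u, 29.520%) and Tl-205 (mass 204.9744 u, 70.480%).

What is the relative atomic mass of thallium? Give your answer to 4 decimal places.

Ar = Σ fᵢ·mᵢ = 0.29520 × 202.9723 + 0.70480 × 204.9744
= 59.91742 + 144.46596 = 204.38338 u

204.3834 u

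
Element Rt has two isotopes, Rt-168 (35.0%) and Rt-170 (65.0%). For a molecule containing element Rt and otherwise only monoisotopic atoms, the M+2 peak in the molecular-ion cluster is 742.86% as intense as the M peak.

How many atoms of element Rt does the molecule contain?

The M+2/M ratio from n Rt atoms is n · q/p = n · 0.650/0.350.
n = 7.4286 × 0.350/0.650 = 4.00 ≈ 4

4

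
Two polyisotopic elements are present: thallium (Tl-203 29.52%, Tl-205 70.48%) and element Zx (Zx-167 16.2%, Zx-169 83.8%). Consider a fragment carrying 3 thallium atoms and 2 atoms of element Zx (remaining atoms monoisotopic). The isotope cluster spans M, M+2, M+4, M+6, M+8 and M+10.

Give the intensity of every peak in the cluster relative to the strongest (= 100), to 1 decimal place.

Thallium pattern (n=3): 0.02572463 : 0.18425524 : 0.43991564 : 0.35010449
Element Zx pattern (n=2): 0.026244 : 0.271512 : 0.702244
Convolve the two distributions (both contribute in 2-u steps):
  M: 0.02572463×0.026244 = 0.000675
  M+2: 0.02572463×0.271512 + 0.18425524×0.026244 = 0.011820
  M+4: 0.02572463×0.702244 + 0.18425524×0.271512 + 0.43991564×0.026244 = 0.079638
  M+6: 0.18425524×0.702244 + 0.43991564×0.271512 + 0.35010449×0.026244 = 0.258023
  M+8: 0.43991564×0.702244 + 0.35010449×0.271512 = 0.403986
  M+10: 0.35010449×0.702244 = 0.245859
Scale to base peak (0.403986) = 100: 0.2 : 2.9 : 19.7 : 63.9 : 100.0 : 60.9

0.2 : 2.9 : 19.7 : 63.9 : 100.0 : 60.9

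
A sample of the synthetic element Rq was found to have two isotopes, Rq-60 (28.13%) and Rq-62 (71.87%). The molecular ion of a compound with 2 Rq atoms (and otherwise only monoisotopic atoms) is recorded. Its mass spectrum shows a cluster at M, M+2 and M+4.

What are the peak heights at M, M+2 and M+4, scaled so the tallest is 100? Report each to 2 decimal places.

15.32 : 78.28 : 100.00

The 2 Rq atoms are independent, so intensities follow the terms of (0.2813 + 0.7187)^2.
P(M) = 0.2813^2 = 0.079130
P(M+2) = 2 × 0.2813^1 × 0.7187^1 = 0.404341
P(M+4) = 0.7187^2 = 0.516530
The M+4 peak is largest (0.516530); scaling to 100 gives 15.32 : 78.28 : 100.00.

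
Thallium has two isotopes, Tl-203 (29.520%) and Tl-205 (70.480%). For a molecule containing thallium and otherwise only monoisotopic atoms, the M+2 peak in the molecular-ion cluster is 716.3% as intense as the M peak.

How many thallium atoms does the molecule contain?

3

The M+2/M ratio from n Tl atoms is n · q/p = n · 0.70480/0.29520.
n = 7.163 × 0.29520/0.70480 = 3.00 ≈ 3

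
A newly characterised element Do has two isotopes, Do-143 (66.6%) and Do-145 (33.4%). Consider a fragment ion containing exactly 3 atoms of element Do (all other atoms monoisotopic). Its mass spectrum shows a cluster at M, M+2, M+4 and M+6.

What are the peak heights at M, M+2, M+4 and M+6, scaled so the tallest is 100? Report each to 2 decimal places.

66.47 : 100.00 : 50.15 : 8.38

Expanding (0.666 + 0.334)^3:
P(M) = 0.666^3 = 0.295408
P(M+2) = 3 × 0.666^2 × 0.334^1 = 0.444443
P(M+4) = 3 × 0.666^1 × 0.334^2 = 0.222889
P(M+6) = 0.334^3 = 0.037260
The M+2 peak is largest (0.444443); scaling to 100 gives 66.47 : 100.00 : 50.15 : 8.38.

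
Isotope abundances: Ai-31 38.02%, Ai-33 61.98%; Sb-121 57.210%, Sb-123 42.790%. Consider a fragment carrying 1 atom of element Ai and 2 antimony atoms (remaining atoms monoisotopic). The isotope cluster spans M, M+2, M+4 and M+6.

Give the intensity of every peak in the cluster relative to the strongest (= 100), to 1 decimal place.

Element Ai pattern (n=1): 0.3802 : 0.6198
Antimony pattern (n=2): 0.32729841 : 0.48960318 : 0.18309841
Convolve the two distributions (both contribute in 2-u steps):
  M: 0.3802×0.32729841 = 0.124439
  M+2: 0.3802×0.48960318 + 0.6198×0.32729841 = 0.389007
  M+4: 0.3802×0.18309841 + 0.6198×0.48960318 = 0.373070
  M+6: 0.6198×0.18309841 = 0.113484
Scale to base peak (0.389007) = 100: 32.0 : 100.0 : 95.9 : 29.2

32.0 : 100.0 : 95.9 : 29.2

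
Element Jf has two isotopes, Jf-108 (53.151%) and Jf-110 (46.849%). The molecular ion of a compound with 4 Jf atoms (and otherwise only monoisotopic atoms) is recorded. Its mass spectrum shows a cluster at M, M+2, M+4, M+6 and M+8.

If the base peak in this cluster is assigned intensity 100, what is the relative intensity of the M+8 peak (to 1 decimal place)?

Binomial terms of (0.53151 + 0.46849)^4: M 0.0798, M+2 0.2814, M+4 0.3720, M+6 0.2186, M+8 0.0482 → M+4 is the base peak.
P(M+4) = C(4,2) × 0.53151^2 × 0.46849^2 = 6 × 0.28250288 × 0.21948288 = 0.372027 (base)
P(M+8) = C(4,4) × 0.53151^0 × 0.46849^4 = 1 × 1.0000 × 0.04817273 = 0.048173
Relative intensity = 0.048173 / 0.372027 × 100 = 12.9

12.9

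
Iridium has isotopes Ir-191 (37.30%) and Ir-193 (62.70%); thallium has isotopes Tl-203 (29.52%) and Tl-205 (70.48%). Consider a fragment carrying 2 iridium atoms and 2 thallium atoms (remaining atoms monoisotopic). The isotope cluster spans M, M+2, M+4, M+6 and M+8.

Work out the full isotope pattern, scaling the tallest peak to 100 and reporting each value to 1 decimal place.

Iridium pattern (n=2): 0.139129 : 0.467742 : 0.393129
Thallium pattern (n=2): 0.08714304 : 0.41611392 : 0.49674304
Convolve the two distributions (both contribute in 2-u steps):
  M: 0.139129×0.08714304 = 0.012124
  M+2: 0.139129×0.41611392 + 0.467742×0.08714304 = 0.098654
  M+4: 0.139129×0.49674304 + 0.467742×0.41611392 + 0.393129×0.08714304 = 0.298004
  M+6: 0.467742×0.49674304 + 0.393129×0.41611392 = 0.395934
  M+8: 0.393129×0.49674304 = 0.195284
Scale to base peak (0.395934) = 100: 3.1 : 24.9 : 75.3 : 100.0 : 49.3

3.1 : 24.9 : 75.3 : 100.0 : 49.3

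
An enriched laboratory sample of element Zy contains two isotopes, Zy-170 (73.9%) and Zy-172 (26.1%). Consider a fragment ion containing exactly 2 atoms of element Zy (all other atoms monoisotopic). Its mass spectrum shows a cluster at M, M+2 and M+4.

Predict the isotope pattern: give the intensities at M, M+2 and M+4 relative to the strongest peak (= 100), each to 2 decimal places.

100.00 : 70.64 : 12.47

Expanding (0.739 + 0.261)^2:
P(M) = 0.739^2 = 0.546121
P(M+2) = 2 × 0.739^1 × 0.261^1 = 0.385758
P(M+4) = 0.261^2 = 0.068121
The M peak is largest (0.546121); scaling to 100 gives 100.00 : 70.64 : 12.47.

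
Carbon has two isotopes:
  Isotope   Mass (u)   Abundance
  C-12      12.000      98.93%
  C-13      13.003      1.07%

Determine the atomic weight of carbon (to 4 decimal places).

12.0107 u

Average mass = Σ (abundance × isotope mass) = 0.9893 × 12.000 + 0.0107 × 13.003
= 11.87160 + 0.13913 = 12.01073 u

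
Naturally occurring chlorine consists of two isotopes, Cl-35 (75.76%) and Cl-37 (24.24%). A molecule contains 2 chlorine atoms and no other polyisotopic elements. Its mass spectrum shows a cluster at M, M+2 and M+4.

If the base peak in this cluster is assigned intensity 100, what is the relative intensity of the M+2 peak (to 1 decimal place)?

Term probabilities: M 0.5740, M+2 0.3673, M+4 0.0588. Base peak = M.
P(M) = C(2,0) × 0.7576^2 × 0.2424^0 = 1 × 0.57395776 × 1.0000 = 0.573958 (base)
P(M+2) = C(2,1) × 0.7576^1 × 0.2424^1 = 2 × 0.7576 × 0.2424 = 0.367284
Relative intensity = 0.367284 / 0.573958 × 100 = 64.0

64.0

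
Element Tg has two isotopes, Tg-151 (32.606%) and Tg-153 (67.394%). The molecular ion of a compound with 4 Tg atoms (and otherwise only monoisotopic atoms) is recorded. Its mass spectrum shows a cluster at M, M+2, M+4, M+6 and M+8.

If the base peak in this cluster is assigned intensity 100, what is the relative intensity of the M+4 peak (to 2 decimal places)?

(0.32606 + 0.67394)^4 gives M 0.0113, M+2 0.0934, M+4 0.2897, M+6 0.3992, M+8 0.2063; the largest is M+6.
P(M+6) = C(4,3) × 0.32606^1 × 0.67394^3 = 4 × 0.32606 × 0.30610026 = 0.399228 (base)
P(M+4) = C(4,2) × 0.32606^2 × 0.67394^2 = 6 × 0.10631512 × 0.45419512 = 0.289727
Relative intensity = 0.289727 / 0.399228 × 100 = 72.57

72.57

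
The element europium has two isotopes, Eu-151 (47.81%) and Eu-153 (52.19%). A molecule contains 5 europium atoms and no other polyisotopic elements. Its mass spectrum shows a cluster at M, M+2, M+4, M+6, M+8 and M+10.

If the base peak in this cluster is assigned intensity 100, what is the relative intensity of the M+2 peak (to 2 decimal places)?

41.96

(0.4781 + 0.5219)^5 gives M 0.0250, M+2 0.1363, M+4 0.2977, M+6 0.3249, M+8 0.1774, M+10 0.0387; the largest is M+6.
P(M+6) = C(5,3) × 0.4781^2 × 0.5219^3 = 10 × 0.22857961 × 0.14215492 = 0.324937 (base)
P(M+2) = C(5,1) × 0.4781^4 × 0.5219^1 = 5 × 0.05224864 × 0.5219 = 0.136343
Relative intensity = 0.136343 / 0.324937 × 100 = 41.96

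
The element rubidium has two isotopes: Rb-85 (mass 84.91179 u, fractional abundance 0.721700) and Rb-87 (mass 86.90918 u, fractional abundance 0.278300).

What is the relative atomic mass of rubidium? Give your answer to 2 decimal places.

Average mass = Σ (abundance × isotope mass) = 0.721700 × 84.91179 + 0.278300 × 86.90918
= 61.280839 + 24.186825 = 85.467664 u

85.47 u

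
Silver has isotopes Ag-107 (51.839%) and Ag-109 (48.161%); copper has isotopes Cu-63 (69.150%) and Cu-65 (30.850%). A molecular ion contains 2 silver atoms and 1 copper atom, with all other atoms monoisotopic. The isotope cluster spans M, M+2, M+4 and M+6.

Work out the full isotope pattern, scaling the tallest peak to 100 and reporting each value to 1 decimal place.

43.4 : 100.0 : 73.4 : 16.7

Silver pattern (n=2): 0.26872819 : 0.49932362 : 0.23194819
Copper pattern (n=1): 0.6915 : 0.3085
Convolve the two distributions (both contribute in 2-u steps):
  M: 0.26872819×0.6915 = 0.185826
  M+2: 0.26872819×0.3085 + 0.49932362×0.6915 = 0.428185
  M+4: 0.49932362×0.3085 + 0.23194819×0.6915 = 0.314434
  M+6: 0.23194819×0.3085 = 0.071556
Scale to base peak (0.428185) = 100: 43.4 : 100.0 : 73.4 : 16.7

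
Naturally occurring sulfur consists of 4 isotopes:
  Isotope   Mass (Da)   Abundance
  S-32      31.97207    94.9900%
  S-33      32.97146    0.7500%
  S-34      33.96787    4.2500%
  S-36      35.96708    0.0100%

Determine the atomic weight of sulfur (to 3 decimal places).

The abundance-weighted mean is 0.949900 × 31.97207 + 0.007500 × 32.97146 + 0.042500 × 33.96787 + 0.000100 × 35.96708
= 30.370269 + 0.247286 + 1.443634 + 0.003597 = 32.064786 Da

32.065 Da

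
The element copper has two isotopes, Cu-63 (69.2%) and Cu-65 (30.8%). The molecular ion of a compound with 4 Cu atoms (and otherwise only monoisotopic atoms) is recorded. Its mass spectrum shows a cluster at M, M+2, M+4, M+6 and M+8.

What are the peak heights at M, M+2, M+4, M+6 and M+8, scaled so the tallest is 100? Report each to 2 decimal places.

Each Cu atom is independently Cu-63 (p = 0.692) or Cu-65 (q = 0.308); the cluster is the binomial expansion (p + q)^4.
P(M) = 0.692^4 = 0.229311
P(M+2) = 4 × 0.692^3 × 0.308^1 = 0.408253
P(M+4) = 6 × 0.692^2 × 0.308^2 = 0.272562
P(M+6) = 4 × 0.692^1 × 0.308^3 = 0.080876
P(M+8) = 0.308^4 = 0.008999
The M+2 peak is largest (0.408253); scaling to 100 gives 56.17 : 100.00 : 66.76 : 19.81 : 2.20.

56.17 : 100.00 : 66.76 : 19.81 : 2.20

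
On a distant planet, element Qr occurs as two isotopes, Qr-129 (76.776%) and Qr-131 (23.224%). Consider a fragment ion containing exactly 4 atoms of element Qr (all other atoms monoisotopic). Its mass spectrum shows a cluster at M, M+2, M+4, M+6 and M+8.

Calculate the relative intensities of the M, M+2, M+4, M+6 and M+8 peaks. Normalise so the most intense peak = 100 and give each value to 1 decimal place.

Expanding (0.76776 + 0.23224)^4:
P(M) = 0.76776^4 = 0.347458
P(M+2) = 4 × 0.76776^3 × 0.23224^1 = 0.420410
P(M+4) = 6 × 0.76776^2 × 0.23224^2 = 0.190755
P(M+6) = 4 × 0.76776^1 × 0.23224^3 = 0.038468
P(M+8) = 0.23224^4 = 0.002909
The M+2 peak is largest (0.420410); scaling to 100 gives 82.6 : 100.0 : 45.4 : 9.2 : 0.7.

82.6 : 100.0 : 45.4 : 9.2 : 0.7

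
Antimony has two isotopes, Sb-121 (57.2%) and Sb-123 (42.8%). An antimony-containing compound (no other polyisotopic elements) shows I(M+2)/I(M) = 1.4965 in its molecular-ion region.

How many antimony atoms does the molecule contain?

2

With n Sb atoms, P(M+2)/P(M) = C(n,1)·p^(n−1)q / p^n = n·q/p = n · 0.428/0.572.
n = 1.4965 × 0.572/0.428 = 2.00 ≈ 2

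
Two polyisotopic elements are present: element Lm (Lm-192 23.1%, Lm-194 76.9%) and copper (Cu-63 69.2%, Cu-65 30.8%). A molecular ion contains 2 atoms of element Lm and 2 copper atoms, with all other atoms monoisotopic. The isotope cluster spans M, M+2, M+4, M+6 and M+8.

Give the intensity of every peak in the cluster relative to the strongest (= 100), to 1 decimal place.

5.8 : 43.9 : 100.0 : 65.0 : 12.8

Element Lm pattern (n=2): 0.053361 : 0.355278 : 0.591361
Copper pattern (n=2): 0.478864 : 0.426272 : 0.094864
Convolve the two distributions (both contribute in 2-u steps):
  M: 0.053361×0.478864 = 0.025553
  M+2: 0.053361×0.426272 + 0.355278×0.478864 = 0.192876
  M+4: 0.053361×0.094864 + 0.355278×0.426272 + 0.591361×0.478864 = 0.439689
  M+6: 0.355278×0.094864 + 0.591361×0.426272 = 0.285784
  M+8: 0.591361×0.094864 = 0.056099
Scale to base peak (0.439689) = 100: 5.8 : 43.9 : 100.0 : 65.0 : 12.8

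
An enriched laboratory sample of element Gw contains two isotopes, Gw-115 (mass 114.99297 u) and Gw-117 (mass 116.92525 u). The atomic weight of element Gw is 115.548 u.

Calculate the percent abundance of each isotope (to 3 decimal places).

Let x be the fractional abundance of Gw-115; then Gw-117 has abundance 1 − x.
114.99297·x + 116.92525·(1 − x) = 115.548
(114.99297 − 116.92525)·x = 115.548 − 116.92525
x = -1.37725 / -1.93228 = 0.71276 → 71.276% Gw-115, 28.724% Gw-117.

Gw-115: 71.276%, Gw-117: 28.724%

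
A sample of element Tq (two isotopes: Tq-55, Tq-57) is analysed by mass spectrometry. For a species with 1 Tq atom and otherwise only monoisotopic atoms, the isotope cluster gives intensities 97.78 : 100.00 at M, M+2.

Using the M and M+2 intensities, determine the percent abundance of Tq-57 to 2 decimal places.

50.56%

If p is the fraction of Tq that is Tq-55, then I(M+2)/I(M) = [C(1,1)·p^0·(1−p)] / p^1 = 1·(1−p)/p = 100.00/97.78 = 1.0227
(1−p)/p = 1.0227/1 = 1.0227  ⇒  p = 1/(1 + 1.0227) = 0.4944
Tq-55: 49.44%, Tq-57: 50.56%.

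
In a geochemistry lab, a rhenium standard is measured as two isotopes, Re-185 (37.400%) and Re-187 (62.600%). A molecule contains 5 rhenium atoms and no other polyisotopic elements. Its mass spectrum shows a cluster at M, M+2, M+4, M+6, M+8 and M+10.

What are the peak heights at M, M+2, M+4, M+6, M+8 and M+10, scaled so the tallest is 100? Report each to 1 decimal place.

2.1 : 17.8 : 59.7 : 100.0 : 83.7 : 28.0

The 5 Re atoms are independent, so intensities follow the terms of (0.37400 + 0.62600)^5.
P(M) = 0.37400^5 = 0.007317
P(M+2) = 5 × 0.37400^4 × 0.62600^1 = 0.061239
P(M+4) = 10 × 0.37400^3 × 0.62600^2 = 0.205005
P(M+6) = 10 × 0.37400^2 × 0.62600^3 = 0.343136
P(M+8) = 5 × 0.37400^1 × 0.62600^4 = 0.287170
P(M+10) = 0.62600^5 = 0.096133
The M+6 peak is largest (0.343136); scaling to 100 gives 2.1 : 17.8 : 59.7 : 100.0 : 83.7 : 28.0.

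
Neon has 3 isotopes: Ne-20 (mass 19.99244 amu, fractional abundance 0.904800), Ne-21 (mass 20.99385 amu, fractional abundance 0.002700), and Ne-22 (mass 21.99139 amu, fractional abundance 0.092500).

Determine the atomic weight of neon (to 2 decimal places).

20.18 amu

Weight each isotope mass by its fractional abundance: 0.904800 × 19.99244 + 0.002700 × 20.99385 + 0.092500 × 21.99139
= 18.089160 + 0.056683 + 2.034204 = 20.180047 amu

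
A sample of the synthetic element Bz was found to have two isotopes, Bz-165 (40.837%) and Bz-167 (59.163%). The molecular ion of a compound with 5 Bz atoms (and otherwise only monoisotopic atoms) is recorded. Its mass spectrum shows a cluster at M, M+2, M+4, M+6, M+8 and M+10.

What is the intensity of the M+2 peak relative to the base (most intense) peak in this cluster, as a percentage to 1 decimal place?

(0.40837 + 0.59163)^5 gives M 0.0114, M+2 0.0823, M+4 0.2384, M+6 0.3453, M+8 0.2502, M+10 0.0725; the largest is M+6.
P(M+6) = C(5,3) × 0.40837^2 × 0.59163^3 = 10 × 0.16676606 × 0.20708592 = 0.345349 (base)
P(M+2) = C(5,1) × 0.40837^4 × 0.59163^1 = 5 × 0.02781092 × 0.59163 = 0.082269
Relative intensity = 0.082269 / 0.345349 × 100 = 23.8

23.8%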